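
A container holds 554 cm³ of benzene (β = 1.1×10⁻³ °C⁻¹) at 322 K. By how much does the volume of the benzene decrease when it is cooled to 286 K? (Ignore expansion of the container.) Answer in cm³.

|ΔT| = |286 − 322| = 36 K
ΔV = βV₀ΔT = (1.1×10⁻³)(554)(36) = 21.9 cm³

ΔV = 21.9 cm³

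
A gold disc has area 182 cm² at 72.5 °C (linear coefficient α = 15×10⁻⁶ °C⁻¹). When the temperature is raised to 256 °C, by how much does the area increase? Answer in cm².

ΔA = 1.00 cm²

Area coefficient ≈ 2α; |ΔT| = 183.5 K
ΔA = 2αA₀ΔT = 2(15×10⁻⁶)(182)(183.5) = 1.00 cm²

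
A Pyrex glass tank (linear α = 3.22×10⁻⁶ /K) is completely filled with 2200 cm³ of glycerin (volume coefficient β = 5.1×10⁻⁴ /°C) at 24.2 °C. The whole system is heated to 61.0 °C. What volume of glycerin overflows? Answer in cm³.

40.5 cm³

The tank also expands: β_container ≈ 3α = 9.66×10⁻⁶ /K
Net overflow = V₀(β_liq − 3α_cont)ΔT
β − 3α = 5.10×10⁻⁴ − 9.66×10⁻⁶ = 5.0034×10⁻⁴ /K; ΔT = 36.8 K
ΔV = 2200 × 5.0034×10⁻⁴ × 36.8 = 40.5 cm³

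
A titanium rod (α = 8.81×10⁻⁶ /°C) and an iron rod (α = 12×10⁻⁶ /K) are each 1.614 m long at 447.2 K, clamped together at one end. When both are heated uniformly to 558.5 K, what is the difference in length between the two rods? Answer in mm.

0.573 mm

ΔT = 111.3 K
titanium: ΔL = 8.81×10⁻⁶ × 1.614 m × 111.3 = 1.5826×10⁻³ m = 1.5826 mm
iron: ΔL = 12×10⁻⁶ × 1.614 m × 111.3 = 2.1557×10⁻³ m = 2.1557 mm
difference = 2.1557 − 1.5826 = 0.5731 mm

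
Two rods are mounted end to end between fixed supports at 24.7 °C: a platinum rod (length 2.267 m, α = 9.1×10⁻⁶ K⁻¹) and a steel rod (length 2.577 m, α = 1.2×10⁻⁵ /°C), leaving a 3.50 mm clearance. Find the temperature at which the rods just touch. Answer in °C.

T = 92.6 °C

α₁L₁ = 2.06297×10⁻⁵ m/K, α₂L₂ = 3.0924×10⁻⁵ m/K → total 5.15537×10⁻⁵ m/K
ΔT = g/(α₁L₁+α₂L₂) = 3.50×10⁻³ / 5.15537×10⁻⁵ = 67.890 K
T = 24.7 + 67.890 = 92.590 °C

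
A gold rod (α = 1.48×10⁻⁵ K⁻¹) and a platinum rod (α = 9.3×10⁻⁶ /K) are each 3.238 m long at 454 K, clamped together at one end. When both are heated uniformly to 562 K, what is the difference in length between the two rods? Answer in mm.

1.92 mm

ΔT = 108 K
gold: ΔL = 1.48×10⁻⁵ × 3.238 m × 108 = 5.1756×10⁻³ m = 5.1756 mm
platinum: ΔL = 9.3×10⁻⁶ × 3.238 m × 108 = 3.2522×10⁻³ m = 3.2522 mm
difference = 5.1756 − 3.2522 = 1.9234 mm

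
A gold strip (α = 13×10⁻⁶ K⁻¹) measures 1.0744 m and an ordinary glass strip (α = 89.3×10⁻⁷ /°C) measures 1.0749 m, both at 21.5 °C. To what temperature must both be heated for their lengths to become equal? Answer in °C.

T = 136.0 °C

Equal length when α₁L₁ΔT − α₂L₂ΔT = L₂ − L₁ = 5.00×10⁻⁴ m
α₁L₁ = 1.39672×10⁻⁵, α₂L₂ = 9.598857×10⁻⁶ → Δ(αL) = 4.368343×10⁻⁶ m/K
ΔT = 5.00×10⁻⁴ / 4.368343×10⁻⁶ = 114.460 K, so T = 21.5 + 114.460 = 135.960 °C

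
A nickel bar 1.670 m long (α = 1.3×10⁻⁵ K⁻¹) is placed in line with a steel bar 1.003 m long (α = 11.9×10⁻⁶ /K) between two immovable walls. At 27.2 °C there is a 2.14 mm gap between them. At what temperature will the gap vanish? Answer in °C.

α₁L₁ = 2.171×10⁻⁵ m/K, α₂L₂ = 1.19357×10⁻⁵ m/K → total 3.36457×10⁻⁵ m/K
ΔT = g/(α₁L₁+α₂L₂) = 2.14×10⁻³ / 3.36457×10⁻⁵ = 63.604 K
T = 27.2 + 63.604 = 90.804 °C

T = 90.8 °C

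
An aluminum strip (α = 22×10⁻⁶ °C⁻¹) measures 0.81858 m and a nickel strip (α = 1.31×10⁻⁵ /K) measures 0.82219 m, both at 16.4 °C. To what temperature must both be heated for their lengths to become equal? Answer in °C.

L₁(1 + α₁ΔT) = L₂(1 + α₂ΔT) ⇒ ΔT = (L₂ − L₁)/(α₁L₁ − α₂L₂)
L₂ − L₁ = 0.82219 − 0.81858 = 3.61×10⁻³ m
α₁L₁ − α₂L₂ = 22×10⁻⁶×0.81858 − 1.31×10⁻⁵×0.82219 = 7.238071×10⁻⁶ m/K
ΔT = 3.61×10⁻³ / 7.238071×10⁻⁶ = 498.752 K
T = 16.4 + 498.752 = 515.152 °C

T = 515.2 °C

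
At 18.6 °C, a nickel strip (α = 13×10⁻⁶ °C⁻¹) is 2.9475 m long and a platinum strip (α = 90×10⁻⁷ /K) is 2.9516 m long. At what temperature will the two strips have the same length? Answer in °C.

Equal length when α₁L₁ΔT − α₂L₂ΔT = L₂ − L₁ = 4.10×10⁻³ m
α₁L₁ = 3.83175×10⁻⁵, α₂L₂ = 2.65644×10⁻⁵ → Δ(αL) = 1.17531×10⁻⁵ m/K
ΔT = 4.10×10⁻³ / 1.17531×10⁻⁵ = 348.844 K, so T = 18.6 + 348.844 = 367.444 °C

T = 367.4 °C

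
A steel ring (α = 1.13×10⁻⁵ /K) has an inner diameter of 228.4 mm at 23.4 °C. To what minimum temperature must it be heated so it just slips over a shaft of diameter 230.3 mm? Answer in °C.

Required Δd = 230.3 − 228.4 = 1.9 mm
Δd = αd₀ΔT ⇒ ΔT = Δd/(αd₀) = 1.9 / (1.13×10⁻⁵ × 228.4) = 736.17 K
T_min = 23.4 + 736.17 = 759.57 °C

T = 760 °C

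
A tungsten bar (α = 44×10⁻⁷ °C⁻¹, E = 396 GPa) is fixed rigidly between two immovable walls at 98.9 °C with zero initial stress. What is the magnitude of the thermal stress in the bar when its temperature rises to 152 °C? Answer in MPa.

σ = 92.5 MPa

Fully constrained: the free strain ε = αΔT is blocked, so σ = Eε = EαΔT.
|ΔT| = 53.1 K
σ = 396×10⁹ × 44×10⁻⁷ × 53.1 = 9.25×10⁷ Pa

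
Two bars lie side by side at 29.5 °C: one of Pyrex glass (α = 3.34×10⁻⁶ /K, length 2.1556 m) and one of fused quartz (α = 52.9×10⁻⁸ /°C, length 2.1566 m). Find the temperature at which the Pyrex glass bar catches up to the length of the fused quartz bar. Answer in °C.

Equal length when α₁L₁ΔT − α₂L₂ΔT = L₂ − L₁ = 1.00×10⁻³ m
α₁L₁ = 7.199704×10⁻⁶, α₂L₂ = 1.1408414×10⁻⁶ → Δ(αL) = 6.0588626×10⁻⁶ m/K
ΔT = 1.00×10⁻³ / 6.0588626×10⁻⁶ = 165.047 K, so T = 29.5 + 165.047 = 194.547 °C

T = 194.5 °C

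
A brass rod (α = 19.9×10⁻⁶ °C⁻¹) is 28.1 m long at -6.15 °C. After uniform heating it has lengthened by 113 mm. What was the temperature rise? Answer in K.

ΔL = αL₀ΔT ⇒ ΔT = ΔL / (αL₀)
ΔT = 113×10⁻³ m / (19.9×10⁻⁶ × 28.1 m) = 202.08 K

ΔT = 202 K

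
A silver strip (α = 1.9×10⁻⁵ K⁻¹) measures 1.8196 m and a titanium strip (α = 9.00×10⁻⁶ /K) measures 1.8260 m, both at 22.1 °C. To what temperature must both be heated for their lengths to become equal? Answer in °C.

T = 374.9 °C

Equal length when α₁L₁ΔT − α₂L₂ΔT = L₂ − L₁ = 6.40×10⁻³ m
α₁L₁ = 3.45724×10⁻⁵, α₂L₂ = 1.6434×10⁻⁵ → Δ(αL) = 1.81384×10⁻⁵ m/K
ΔT = 6.40×10⁻³ / 1.81384×10⁻⁵ = 352.843 K, so T = 22.1 + 352.843 = 374.943 °C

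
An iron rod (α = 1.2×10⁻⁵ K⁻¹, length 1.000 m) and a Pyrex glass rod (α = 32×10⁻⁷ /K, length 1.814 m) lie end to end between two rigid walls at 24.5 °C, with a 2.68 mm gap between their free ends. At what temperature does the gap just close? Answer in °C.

Gap closes when ΔL₁ + ΔL₂ = 2.68 mm = 2.68×10⁻³ m
(α₁L₁ + α₂L₂)ΔT = g
α₁L₁ + α₂L₂ = 1.2×10⁻⁵×1.000 + 32×10⁻⁷×1.814 = 1.78048×10⁻⁵ m/K
ΔT = 2.68×10⁻³ / 1.78048×10⁻⁵ = 150.52 K
T = 24.5 + 150.52 = 175.02 °C

T = 175 °C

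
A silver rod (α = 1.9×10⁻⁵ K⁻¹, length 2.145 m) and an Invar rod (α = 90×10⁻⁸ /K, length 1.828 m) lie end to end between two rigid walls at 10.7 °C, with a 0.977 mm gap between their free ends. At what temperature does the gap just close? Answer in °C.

α₁L₁ = 4.0755×10⁻⁵ m/K, α₂L₂ = 1.6452×10⁻⁶ m/K → total 4.24002×10⁻⁵ m/K
ΔT = g/(α₁L₁+α₂L₂) = 9.77×10⁻⁴ / 4.24002×10⁻⁵ = 23.042 K
T = 10.7 + 23.042 = 33.742 °C

T = 33.7 °C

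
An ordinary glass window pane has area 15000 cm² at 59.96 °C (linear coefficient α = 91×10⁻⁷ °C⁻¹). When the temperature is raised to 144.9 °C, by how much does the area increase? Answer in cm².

Area coefficient ≈ 2α; |ΔT| = 84.94 K
ΔA = 2αA₀ΔT = 2(91×10⁻⁷)(15000)(84.94) = 23.2 cm²

ΔA = 23.2 cm²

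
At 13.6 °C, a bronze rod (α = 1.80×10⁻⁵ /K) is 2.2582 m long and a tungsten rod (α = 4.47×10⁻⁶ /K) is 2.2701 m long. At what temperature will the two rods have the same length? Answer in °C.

L₁(1 + α₁ΔT) = L₂(1 + α₂ΔT) ⇒ ΔT = (L₂ − L₁)/(α₁L₁ − α₂L₂)
L₂ − L₁ = 2.2701 − 2.2582 = 1.19×10⁻² m
α₁L₁ − α₂L₂ = 1.80×10⁻⁵×2.2582 − 4.47×10⁻⁶×2.2701 = 3.0500253×10⁻⁵ m/K
ΔT = 1.19×10⁻² / 3.0500253×10⁻⁵ = 390.161 K
T = 13.6 + 390.161 = 403.761 °C

T = 403.8 °C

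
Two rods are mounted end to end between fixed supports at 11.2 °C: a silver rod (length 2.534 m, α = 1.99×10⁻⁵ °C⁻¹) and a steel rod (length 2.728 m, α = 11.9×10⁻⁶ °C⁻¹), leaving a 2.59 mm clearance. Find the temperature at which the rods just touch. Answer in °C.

Gap closes when ΔL₁ + ΔL₂ = 2.59 mm = 2.59×10⁻³ m
(α₁L₁ + α₂L₂)ΔT = g
α₁L₁ + α₂L₂ = 1.99×10⁻⁵×2.534 + 11.9×10⁻⁶×2.728 = 8.28898×10⁻⁵ m/K
ΔT = 2.59×10⁻³ / 8.28898×10⁻⁵ = 31.246 K
T = 11.2 + 31.246 = 42.446 °C

T = 42.4 °C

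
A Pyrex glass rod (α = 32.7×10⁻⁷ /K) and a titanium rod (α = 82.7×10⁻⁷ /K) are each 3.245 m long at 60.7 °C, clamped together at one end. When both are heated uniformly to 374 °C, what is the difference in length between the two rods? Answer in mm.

5.08 mm

ΔT = 313.3 K
Pyrex glass: ΔL = 32.7×10⁻⁷ × 3.245 m × 313.3 = 3.3245×10⁻³ m = 3.3245 mm
titanium: ΔL = 82.7×10⁻⁷ × 3.245 m × 313.3 = 8.4078×10⁻³ m = 8.4078 mm
difference = 8.4078 − 3.3245 = 5.0833 mm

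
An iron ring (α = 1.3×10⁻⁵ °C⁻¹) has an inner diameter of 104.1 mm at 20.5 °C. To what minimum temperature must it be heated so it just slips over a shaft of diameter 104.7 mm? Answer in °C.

T = 464 °C

Required Δd = 104.7 − 104.1 = 0.6 mm
Δd = αd₀ΔT ⇒ ΔT = Δd/(αd₀) = 0.6 / (1.3×10⁻⁵ × 104.1) = 443.36 K
T_min = 20.5 + 443.36 = 463.86 °C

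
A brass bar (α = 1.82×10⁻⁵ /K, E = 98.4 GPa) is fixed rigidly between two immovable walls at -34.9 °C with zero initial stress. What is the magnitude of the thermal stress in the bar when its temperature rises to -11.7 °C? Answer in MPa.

Fully constrained: the free strain ε = αΔT is blocked, so σ = Eε = EαΔT.
|ΔT| = 23.2 K
σ = 98.4×10⁹ × 1.82×10⁻⁵ × 23.2 = 4.15×10⁷ Pa

σ = 41.5 MPa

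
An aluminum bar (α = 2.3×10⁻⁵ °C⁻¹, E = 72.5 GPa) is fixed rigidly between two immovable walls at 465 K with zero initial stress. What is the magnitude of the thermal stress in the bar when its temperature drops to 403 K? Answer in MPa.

Fully constrained: the free strain ε = αΔT is blocked, so σ = Eε = EαΔT.
|ΔT| = 62 K
σ = 72.5×10⁹ × 2.3×10⁻⁵ × 62 = 1.03×10⁸ Pa

σ = 103 MPa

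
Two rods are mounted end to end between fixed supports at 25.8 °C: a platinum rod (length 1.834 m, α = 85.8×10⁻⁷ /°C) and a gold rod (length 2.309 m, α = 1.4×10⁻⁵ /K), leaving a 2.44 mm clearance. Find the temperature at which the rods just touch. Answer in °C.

T = 76.6 °C

α₁L₁ = 1.573572×10⁻⁵ m/K, α₂L₂ = 3.2326×10⁻⁵ m/K → total 4.806172×10⁻⁵ m/K
ΔT = g/(α₁L₁+α₂L₂) = 2.44×10⁻³ / 4.806172×10⁻⁵ = 50.768 K
T = 25.8 + 50.768 = 76.568 °C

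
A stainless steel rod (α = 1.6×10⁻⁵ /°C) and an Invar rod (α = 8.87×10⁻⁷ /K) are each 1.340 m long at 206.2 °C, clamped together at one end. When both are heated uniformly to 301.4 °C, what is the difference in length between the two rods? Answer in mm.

ΔT = 95.2 K
stainless steel: ΔL = 1.6×10⁻⁵ × 1.340 m × 95.2 = 2.0411×10⁻³ m = 2.0411 mm
Invar: ΔL = 8.87×10⁻⁷ × 1.340 m × 95.2 = 1.1315×10⁻⁴ m = 0.11315 mm
difference = 2.0411 − 0.11315 = 1.92795 mm

1.93 mm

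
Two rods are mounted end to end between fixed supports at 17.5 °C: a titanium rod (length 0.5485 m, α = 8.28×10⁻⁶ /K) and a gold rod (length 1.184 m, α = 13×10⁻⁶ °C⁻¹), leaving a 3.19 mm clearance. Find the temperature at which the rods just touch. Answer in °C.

T = 178 °C

α₁L₁ = 4.54158×10⁻⁶ m/K, α₂L₂ = 1.5392×10⁻⁵ m/K → total 1.993358×10⁻⁵ m/K
ΔT = g/(α₁L₁+α₂L₂) = 3.19×10⁻³ / 1.993358×10⁻⁵ = 160.03 K
T = 17.5 + 160.03 = 177.53 °C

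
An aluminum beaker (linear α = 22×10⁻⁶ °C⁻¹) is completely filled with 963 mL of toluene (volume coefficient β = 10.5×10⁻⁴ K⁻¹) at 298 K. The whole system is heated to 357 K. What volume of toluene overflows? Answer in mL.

55.9 mL

The beaker also expands: β_container ≈ 3α = 6.6×10⁻⁵ /K
Net overflow = V₀(β_liq − 3α_cont)ΔT
β − 3α = 1.05×10⁻³ − 6.6×10⁻⁵ = 9.84×10⁻⁴ /K; ΔT = 59 K
ΔV = 963 × 9.84×10⁻⁴ × 59 = 55.9 mL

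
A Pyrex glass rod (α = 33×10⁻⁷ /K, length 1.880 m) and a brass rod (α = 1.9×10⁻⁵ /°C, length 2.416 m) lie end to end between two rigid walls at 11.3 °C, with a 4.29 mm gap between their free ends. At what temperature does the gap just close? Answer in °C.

T = 93.6 °C

α₁L₁ = 6.204×10⁻⁶ m/K, α₂L₂ = 4.5904×10⁻⁵ m/K → total 5.2108×10⁻⁵ m/K
ΔT = g/(α₁L₁+α₂L₂) = 4.29×10⁻³ / 5.2108×10⁻⁵ = 82.329 K
T = 11.3 + 82.329 = 93.629 °C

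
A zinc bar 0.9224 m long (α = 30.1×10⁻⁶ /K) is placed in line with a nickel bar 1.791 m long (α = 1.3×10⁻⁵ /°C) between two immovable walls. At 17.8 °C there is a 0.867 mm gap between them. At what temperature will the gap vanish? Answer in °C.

T = 34.8 °C

α₁L₁ = 2.776424×10⁻⁵ m/K, α₂L₂ = 2.3283×10⁻⁵ m/K → total 5.104724×10⁻⁵ m/K
ΔT = g/(α₁L₁+α₂L₂) = 8.67×10⁻⁴ / 5.104724×10⁻⁵ = 16.984 K
T = 17.8 + 16.984 = 34.784 °C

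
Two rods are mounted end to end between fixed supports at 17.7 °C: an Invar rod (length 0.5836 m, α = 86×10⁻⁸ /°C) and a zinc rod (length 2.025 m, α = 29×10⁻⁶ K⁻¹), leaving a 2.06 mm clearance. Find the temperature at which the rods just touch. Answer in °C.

α₁L₁ = 5.01896×10⁻⁷ m/K, α₂L₂ = 5.8725×10⁻⁵ m/K → total 5.9226896×10⁻⁵ m/K
ΔT = g/(α₁L₁+α₂L₂) = 2.06×10⁻³ / 5.9226896×10⁻⁵ = 34.781 K
T = 17.7 + 34.781 = 52.481 °C

T = 52.5 °C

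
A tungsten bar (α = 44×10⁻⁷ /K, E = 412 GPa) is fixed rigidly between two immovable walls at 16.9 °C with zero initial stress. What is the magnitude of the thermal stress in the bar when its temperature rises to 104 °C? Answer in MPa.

Fully constrained: the free strain ε = αΔT is blocked, so σ = Eε = EαΔT.
|ΔT| = 87.1 K
σ = 412×10⁹ × 44×10⁻⁷ × 87.1 = 1.58×10⁸ Pa

σ = 158 MPa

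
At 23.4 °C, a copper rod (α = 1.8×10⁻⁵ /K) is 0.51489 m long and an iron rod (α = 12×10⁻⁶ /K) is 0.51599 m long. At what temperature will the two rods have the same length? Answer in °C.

T = 381.0 °C

L₁(1 + α₁ΔT) = L₂(1 + α₂ΔT) ⇒ ΔT = (L₂ − L₁)/(α₁L₁ − α₂L₂)
L₂ − L₁ = 0.51599 − 0.51489 = 1.10×10⁻³ m
α₁L₁ − α₂L₂ = 1.8×10⁻⁵×0.51489 − 12×10⁻⁶×0.51599 = 3.07614×10⁻⁶ m/K
ΔT = 1.10×10⁻³ / 3.07614×10⁻⁶ = 357.591 K
T = 23.4 + 357.591 = 380.991 °C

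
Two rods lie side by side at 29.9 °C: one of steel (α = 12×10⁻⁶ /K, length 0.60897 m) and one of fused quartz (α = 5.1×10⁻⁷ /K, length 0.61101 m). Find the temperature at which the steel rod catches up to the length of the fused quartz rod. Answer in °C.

L₁(1 + α₁ΔT) = L₂(1 + α₂ΔT) ⇒ ΔT = (L₂ − L₁)/(α₁L₁ − α₂L₂)
L₂ − L₁ = 0.61101 − 0.60897 = 2.04×10⁻³ m
α₁L₁ − α₂L₂ = 12×10⁻⁶×0.60897 − 5.1×10⁻⁷×0.61101 = 6.9960249×10⁻⁶ m/K
ΔT = 2.04×10⁻³ / 6.9960249×10⁻⁶ = 291.594 K
T = 29.9 + 291.594 = 321.494 °C

T = 321.5 °C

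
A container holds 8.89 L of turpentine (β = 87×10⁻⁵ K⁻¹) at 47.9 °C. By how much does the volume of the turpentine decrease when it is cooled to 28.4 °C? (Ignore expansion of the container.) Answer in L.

|ΔT| = |28.4 − 47.9| = 19.5 K
ΔV = βV₀ΔT = (87×10⁻⁵)(8.89)(19.5) = 0.151 L

ΔV = 0.151 L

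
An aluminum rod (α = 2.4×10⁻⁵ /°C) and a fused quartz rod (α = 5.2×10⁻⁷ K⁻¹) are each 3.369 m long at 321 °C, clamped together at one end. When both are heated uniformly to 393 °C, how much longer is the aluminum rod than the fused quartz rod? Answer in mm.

ΔT = 72 K
aluminum: ΔL = 2.4×10⁻⁵ × 3.369 m × 72 = 5.8216×10⁻³ m = 5.8216 mm
fused quartz: ΔL = 5.2×10⁻⁷ × 3.369 m × 72 = 1.2614×10⁻⁴ m = 0.12614 mm
difference = 5.8216 − 0.12614 = 5.69546 mm

5.70 mm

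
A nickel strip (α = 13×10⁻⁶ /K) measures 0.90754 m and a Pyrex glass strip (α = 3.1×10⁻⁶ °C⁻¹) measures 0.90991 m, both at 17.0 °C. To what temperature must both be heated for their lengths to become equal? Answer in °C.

T = 281.0 °C

Equal length when α₁L₁ΔT − α₂L₂ΔT = L₂ − L₁ = 2.37×10⁻³ m
α₁L₁ = 1.179802×10⁻⁵, α₂L₂ = 2.820721×10⁻⁶ → Δ(αL) = 8.977299×10⁻⁶ m/K
ΔT = 2.37×10⁻³ / 8.977299×10⁻⁶ = 263.999 K, so T = 17.0 + 263.999 = 280.999 °C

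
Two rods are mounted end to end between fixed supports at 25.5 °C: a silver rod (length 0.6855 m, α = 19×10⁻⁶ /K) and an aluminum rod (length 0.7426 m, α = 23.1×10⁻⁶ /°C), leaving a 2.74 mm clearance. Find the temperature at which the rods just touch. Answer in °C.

α₁L₁ = 1.30245×10⁻⁵ m/K, α₂L₂ = 1.715406×10⁻⁵ m/K → total 3.017856×10⁻⁵ m/K
ΔT = g/(α₁L₁+α₂L₂) = 2.74×10⁻³ / 3.017856×10⁻⁵ = 90.79 K
T = 25.5 + 90.79 = 116.29 °C

T = 116 °C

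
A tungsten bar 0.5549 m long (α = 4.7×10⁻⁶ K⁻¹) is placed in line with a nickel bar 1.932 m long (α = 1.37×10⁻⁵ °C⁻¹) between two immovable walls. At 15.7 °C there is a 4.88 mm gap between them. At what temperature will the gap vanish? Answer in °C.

T = 184 °C

Gap closes when ΔL₁ + ΔL₂ = 4.88 mm = 4.88×10⁻³ m
(α₁L₁ + α₂L₂)ΔT = g
α₁L₁ + α₂L₂ = 4.7×10⁻⁶×0.5549 + 1.37×10⁻⁵×1.932 = 2.907643×10⁻⁵ m/K
ΔT = 4.88×10⁻³ / 2.907643×10⁻⁵ = 167.83 K
T = 15.7 + 167.83 = 183.53 °C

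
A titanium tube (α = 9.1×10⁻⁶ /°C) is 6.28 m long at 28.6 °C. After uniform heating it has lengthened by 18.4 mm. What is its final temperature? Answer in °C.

ΔL = αL₀ΔT ⇒ ΔT = ΔL / (αL₀)
ΔT = 18.4×10⁻³ m / (9.1×10⁻⁶ × 6.28 m) = 321.97 K
T = 28.6 + 321.97 = 350.57 °C

T = 351 °C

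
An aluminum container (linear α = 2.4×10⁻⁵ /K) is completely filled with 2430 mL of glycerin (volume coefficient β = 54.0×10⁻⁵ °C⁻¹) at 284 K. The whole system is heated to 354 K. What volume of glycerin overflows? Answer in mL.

79.6 mL

The container also expands: β_container ≈ 3α = 7.2×10⁻⁵ /K
Net overflow = V₀(β_liq − 3α_cont)ΔT
β − 3α = 5.40×10⁻⁴ − 7.2×10⁻⁵ = 4.68×10⁻⁴ /K; ΔT = 70 K
ΔV = 2430 × 4.68×10⁻⁴ × 70 = 79.6 mL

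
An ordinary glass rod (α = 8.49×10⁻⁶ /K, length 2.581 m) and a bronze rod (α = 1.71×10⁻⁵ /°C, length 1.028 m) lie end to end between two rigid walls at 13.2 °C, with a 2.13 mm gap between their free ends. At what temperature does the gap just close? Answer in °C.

Gap closes when ΔL₁ + ΔL₂ = 2.13 mm = 2.13×10⁻³ m
(α₁L₁ + α₂L₂)ΔT = g
α₁L₁ + α₂L₂ = 8.49×10⁻⁶×2.581 + 1.71×10⁻⁵×1.028 = 3.949149×10⁻⁵ m/K
ΔT = 2.13×10⁻³ / 3.949149×10⁻⁵ = 53.936 K
T = 13.2 + 53.936 = 67.136 °C

T = 67.1 °C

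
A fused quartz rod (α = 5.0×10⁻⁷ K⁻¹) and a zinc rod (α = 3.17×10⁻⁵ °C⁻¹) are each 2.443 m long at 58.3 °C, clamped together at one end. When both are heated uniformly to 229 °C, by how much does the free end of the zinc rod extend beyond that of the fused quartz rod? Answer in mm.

13.0 mm

ΔT = 170.7 K
fused quartz: ΔL = 5.0×10⁻⁷ × 2.443 m × 170.7 = 2.0851×10⁻⁴ m = 0.20851 mm
zinc: ΔL = 3.17×10⁻⁵ × 2.443 m × 170.7 = 1.3220×10⁻² m = 13.220 mm
difference = 13.220 − 0.20851 = 13.01149 mm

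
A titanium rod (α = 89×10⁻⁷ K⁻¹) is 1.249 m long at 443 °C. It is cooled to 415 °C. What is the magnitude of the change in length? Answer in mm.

ΔL = 0.311 mm

|ΔT| = |415 − 443| = 28 K
ΔL = αL₀ΔT = (89×10⁻⁷)(1.249)(28) = 3.11×10⁻⁴ m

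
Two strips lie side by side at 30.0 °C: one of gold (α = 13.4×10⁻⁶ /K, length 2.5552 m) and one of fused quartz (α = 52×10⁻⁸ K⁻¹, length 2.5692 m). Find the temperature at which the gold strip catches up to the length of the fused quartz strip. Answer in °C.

T = 455.5 °C

L₁(1 + α₁ΔT) = L₂(1 + α₂ΔT) ⇒ ΔT = (L₂ − L₁)/(α₁L₁ − α₂L₂)
L₂ − L₁ = 2.5692 − 2.5552 = 1.40×10⁻² m
α₁L₁ − α₂L₂ = 13.4×10⁻⁶×2.5552 − 52×10⁻⁸×2.5692 = 3.2903696×10⁻⁵ m/K
ΔT = 1.40×10⁻² / 3.2903696×10⁻⁵ = 425.484 K
T = 30.0 + 425.484 = 455.484 °C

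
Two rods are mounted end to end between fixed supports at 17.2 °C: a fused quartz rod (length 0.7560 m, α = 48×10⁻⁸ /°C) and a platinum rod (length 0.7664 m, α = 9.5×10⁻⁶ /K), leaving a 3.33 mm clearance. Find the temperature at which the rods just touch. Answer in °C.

α₁L₁ = 3.6288×10⁻⁷ m/K, α₂L₂ = 7.2808×10⁻⁶ m/K → total 7.64368×10⁻⁶ m/K
ΔT = g/(α₁L₁+α₂L₂) = 3.33×10⁻³ / 7.64368×10⁻⁶ = 435.65 K
T = 17.2 + 435.65 = 452.85 °C

T = 453 °C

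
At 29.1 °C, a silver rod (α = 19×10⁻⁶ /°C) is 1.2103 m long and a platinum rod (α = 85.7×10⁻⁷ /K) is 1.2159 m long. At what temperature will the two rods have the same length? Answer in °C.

L₁(1 + α₁ΔT) = L₂(1 + α₂ΔT) ⇒ ΔT = (L₂ − L₁)/(α₁L₁ − α₂L₂)
L₂ − L₁ = 1.2159 − 1.2103 = 5.60×10⁻³ m
α₁L₁ − α₂L₂ = 19×10⁻⁶×1.2103 − 85.7×10⁻⁷×1.2159 = 1.2575437×10⁻⁵ m/K
ΔT = 5.60×10⁻³ / 1.2575437×10⁻⁵ = 445.313 K
T = 29.1 + 445.313 = 474.413 °C

T = 474.4 °C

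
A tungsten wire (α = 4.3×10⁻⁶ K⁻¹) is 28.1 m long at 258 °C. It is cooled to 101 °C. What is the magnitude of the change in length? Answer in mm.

ΔL = 19.0 mm

|ΔT| = |101 − 258| = 157 K
ΔL = αL₀ΔT = (4.3×10⁻⁶)(28.1)(157) = 1.90×10⁻² m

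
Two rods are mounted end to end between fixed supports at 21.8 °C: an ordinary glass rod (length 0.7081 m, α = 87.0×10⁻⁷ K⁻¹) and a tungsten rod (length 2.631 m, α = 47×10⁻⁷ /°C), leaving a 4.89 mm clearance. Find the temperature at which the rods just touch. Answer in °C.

T = 286 °C

Gap closes when ΔL₁ + ΔL₂ = 4.89 mm = 4.89×10⁻³ m
(α₁L₁ + α₂L₂)ΔT = g
α₁L₁ + α₂L₂ = 87.0×10⁻⁷×0.7081 + 47×10⁻⁷×2.631 = 1.852617×10⁻⁵ m/K
ΔT = 4.89×10⁻³ / 1.852617×10⁻⁵ = 263.95 K
T = 21.8 + 263.95 = 285.75 °C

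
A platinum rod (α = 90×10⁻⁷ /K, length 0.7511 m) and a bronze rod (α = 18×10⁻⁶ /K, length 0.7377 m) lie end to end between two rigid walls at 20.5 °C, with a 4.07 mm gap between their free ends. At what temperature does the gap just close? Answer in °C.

T = 224 °C

α₁L₁ = 6.7599×10⁻⁶ m/K, α₂L₂ = 1.32786×10⁻⁵ m/K → total 2.00385×10⁻⁵ m/K
ΔT = g/(α₁L₁+α₂L₂) = 4.07×10⁻³ / 2.00385×10⁻⁵ = 203.11 K
T = 20.5 + 203.11 = 223.61 °C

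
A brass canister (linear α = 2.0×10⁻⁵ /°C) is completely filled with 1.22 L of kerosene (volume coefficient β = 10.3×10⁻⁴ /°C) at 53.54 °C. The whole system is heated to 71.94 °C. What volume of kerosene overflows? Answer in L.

The canister also expands: β_container ≈ 3α = 6.0×10⁻⁵ /K
Net overflow = V₀(β_liq − 3α_cont)ΔT
β − 3α = 1.03×10⁻³ − 6.0×10⁻⁵ = 9.70×10⁻⁴ /K; ΔT = 18.40 K
ΔV = 1.22 × 9.70×10⁻⁴ × 18.40 = 0.0218 L

0.0218 L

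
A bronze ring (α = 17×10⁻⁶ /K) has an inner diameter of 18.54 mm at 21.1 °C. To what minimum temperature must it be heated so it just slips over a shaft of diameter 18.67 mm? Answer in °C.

T = 434 °C

Required Δd = 18.67 − 18.54 = 0.13 mm
Δd = αd₀ΔT ⇒ ΔT = Δd/(αd₀) = 0.13 / (17×10⁻⁶ × 18.54) = 412.46 K
T_min = 21.1 + 412.46 = 433.56 °C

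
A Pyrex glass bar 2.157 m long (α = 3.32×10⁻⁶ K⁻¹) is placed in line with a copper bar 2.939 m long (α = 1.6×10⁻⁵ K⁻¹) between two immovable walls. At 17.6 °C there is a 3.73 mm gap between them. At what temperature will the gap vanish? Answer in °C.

α₁L₁ = 7.16124×10⁻⁶ m/K, α₂L₂ = 4.7024×10⁻⁵ m/K → total 5.418524×10⁻⁵ m/K
ΔT = g/(α₁L₁+α₂L₂) = 3.73×10⁻³ / 5.418524×10⁻⁵ = 68.838 K
T = 17.6 + 68.838 = 86.438 °C

T = 86.4 °C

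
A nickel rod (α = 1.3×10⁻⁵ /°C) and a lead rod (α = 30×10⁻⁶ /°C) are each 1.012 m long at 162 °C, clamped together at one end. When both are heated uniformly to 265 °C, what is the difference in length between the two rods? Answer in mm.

1.77 mm

ΔT = 103 K
nickel: ΔL = 1.3×10⁻⁵ × 1.012 m × 103 = 1.3551×10⁻³ m = 1.3551 mm
lead: ΔL = 30×10⁻⁶ × 1.012 m × 103 = 3.1271×10⁻³ m = 3.1271 mm
difference = 3.1271 − 1.3551 = 1.7720 mm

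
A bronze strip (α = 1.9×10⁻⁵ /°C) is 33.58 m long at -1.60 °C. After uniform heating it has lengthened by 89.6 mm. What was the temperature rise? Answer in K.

ΔL = αL₀ΔT ⇒ ΔT = ΔL / (αL₀)
ΔT = 89.6×10⁻³ m / (1.9×10⁻⁵ × 33.58 m) = 140.43 K

ΔT = 140 K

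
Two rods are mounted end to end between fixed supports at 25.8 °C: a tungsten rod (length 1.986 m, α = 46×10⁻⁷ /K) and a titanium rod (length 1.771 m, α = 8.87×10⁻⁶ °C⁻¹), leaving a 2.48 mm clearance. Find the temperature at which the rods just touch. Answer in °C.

Gap closes when ΔL₁ + ΔL₂ = 2.48 mm = 2.48×10⁻³ m
(α₁L₁ + α₂L₂)ΔT = g
α₁L₁ + α₂L₂ = 46×10⁻⁷×1.986 + 8.87×10⁻⁶×1.771 = 2.484437×10⁻⁵ m/K
ΔT = 2.48×10⁻³ / 2.484437×10⁻⁵ = 99.82 K
T = 25.8 + 99.82 = 125.62 °C

T = 126 °C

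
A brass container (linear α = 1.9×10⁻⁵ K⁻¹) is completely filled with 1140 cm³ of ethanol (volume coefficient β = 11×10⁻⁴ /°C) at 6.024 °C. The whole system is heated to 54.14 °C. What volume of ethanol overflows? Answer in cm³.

57.2 cm³

The container also expands: β_container ≈ 3α = 5.7×10⁻⁵ /K
Net overflow = V₀(β_liq − 3α_cont)ΔT
β − 3α = 1.10×10⁻³ − 5.7×10⁻⁵ = 1.043×10⁻³ /K; ΔT = 48.116 K
ΔV = 1140 × 1.043×10⁻³ × 48.116 = 57.2 cm³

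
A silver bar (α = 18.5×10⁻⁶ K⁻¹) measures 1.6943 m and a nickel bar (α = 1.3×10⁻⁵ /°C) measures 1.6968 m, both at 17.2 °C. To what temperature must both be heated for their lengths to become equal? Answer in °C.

T = 286.4 °C

Equal length when α₁L₁ΔT − α₂L₂ΔT = L₂ − L₁ = 2.50×10⁻³ m
α₁L₁ = 3.134455×10⁻⁵, α₂L₂ = 2.20584×10⁻⁵ → Δ(αL) = 9.28615×10⁻⁶ m/K
ΔT = 2.50×10⁻³ / 9.28615×10⁻⁶ = 269.218 K, so T = 17.2 + 269.218 = 286.418 °C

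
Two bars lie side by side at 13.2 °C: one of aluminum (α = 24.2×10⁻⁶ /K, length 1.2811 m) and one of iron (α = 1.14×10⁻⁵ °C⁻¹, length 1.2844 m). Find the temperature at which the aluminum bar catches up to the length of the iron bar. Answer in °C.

T = 214.9 °C

Equal length when α₁L₁ΔT − α₂L₂ΔT = L₂ − L₁ = 3.30×10⁻³ m
α₁L₁ = 3.100262×10⁻⁵, α₂L₂ = 1.464216×10⁻⁵ → Δ(αL) = 1.636046×10⁻⁵ m/K
ΔT = 3.30×10⁻³ / 1.636046×10⁻⁵ = 201.706 K, so T = 13.2 + 201.706 = 214.906 °C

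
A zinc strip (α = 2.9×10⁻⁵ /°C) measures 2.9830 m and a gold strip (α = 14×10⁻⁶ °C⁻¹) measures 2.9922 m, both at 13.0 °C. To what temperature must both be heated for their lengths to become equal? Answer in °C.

Equal length when α₁L₁ΔT − α₂L₂ΔT = L₂ − L₁ = 9.20×10⁻³ m
α₁L₁ = 8.6507×10⁻⁵, α₂L₂ = 4.18908×10⁻⁵ → Δ(αL) = 4.46162×10⁻⁵ m/K
ΔT = 9.20×10⁻³ / 4.46162×10⁻⁵ = 206.203 K, so T = 13.0 + 206.203 = 219.203 °C

T = 219.2 °C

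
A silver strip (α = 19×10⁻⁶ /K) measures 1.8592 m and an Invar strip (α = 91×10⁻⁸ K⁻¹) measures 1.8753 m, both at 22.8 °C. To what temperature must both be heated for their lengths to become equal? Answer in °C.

T = 501.7 °C

Equal length when α₁L₁ΔT − α₂L₂ΔT = L₂ − L₁ = 1.61×10⁻² m
α₁L₁ = 3.53248×10⁻⁵, α₂L₂ = 1.706523×10⁻⁶ → Δ(αL) = 3.3618277×10⁻⁵ m/K
ΔT = 1.61×10⁻² / 3.3618277×10⁻⁵ = 478.906 K, so T = 22.8 + 478.906 = 501.706 °C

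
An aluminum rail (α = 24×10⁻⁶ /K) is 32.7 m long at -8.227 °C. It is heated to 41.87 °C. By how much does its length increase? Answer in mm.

ΔL = 39.3 mm

|ΔT| = |41.87 − (-8.227)| = 50.097 K
ΔL = αL₀ΔT = (24×10⁻⁶)(32.7)(50.097) = 3.93×10⁻² m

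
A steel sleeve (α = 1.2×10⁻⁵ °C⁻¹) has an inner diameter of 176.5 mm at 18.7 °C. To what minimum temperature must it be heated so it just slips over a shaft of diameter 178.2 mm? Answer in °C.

Required Δd = 178.2 − 176.5 = 1.7 mm
Δd = αd₀ΔT ⇒ ΔT = Δd/(αd₀) = 1.7 / (1.2×10⁻⁵ × 176.5) = 802.64 K
T_min = 18.7 + 802.64 = 821.34 °C

T = 821 °C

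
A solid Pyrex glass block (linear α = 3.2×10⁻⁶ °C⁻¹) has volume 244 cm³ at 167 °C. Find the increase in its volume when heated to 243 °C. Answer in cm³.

Isotropic solid: β ≈ 3α = 9.6×10⁻⁶ /K; ΔT = 76 K
ΔV = 3αV₀ΔT = 3(3.2×10⁻⁶)(244)(76) = 0.178 cm³

ΔV = 0.178 cm³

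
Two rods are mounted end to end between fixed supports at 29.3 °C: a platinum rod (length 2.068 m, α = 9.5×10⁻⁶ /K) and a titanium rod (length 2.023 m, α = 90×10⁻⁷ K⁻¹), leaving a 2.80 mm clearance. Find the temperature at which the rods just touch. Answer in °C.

T = 103 °C

α₁L₁ = 1.9646×10⁻⁵ m/K, α₂L₂ = 1.8207×10⁻⁵ m/K → total 3.7853×10⁻⁵ m/K
ΔT = g/(α₁L₁+α₂L₂) = 2.80×10⁻³ / 3.7853×10⁻⁵ = 73.97 K
T = 29.3 + 73.97 = 103.27 °C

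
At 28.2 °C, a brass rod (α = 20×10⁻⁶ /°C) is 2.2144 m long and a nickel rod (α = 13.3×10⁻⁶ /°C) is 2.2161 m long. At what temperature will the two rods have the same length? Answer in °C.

Equal length when α₁L₁ΔT − α₂L₂ΔT = L₂ − L₁ = 1.70×10⁻³ m
α₁L₁ = 4.4288×10⁻⁵, α₂L₂ = 2.947413×10⁻⁵ → Δ(αL) = 1.481387×10⁻⁵ m/K
ΔT = 1.70×10⁻³ / 1.481387×10⁻⁵ = 114.757 K, so T = 28.2 + 114.757 = 142.957 °C

T = 143.0 °C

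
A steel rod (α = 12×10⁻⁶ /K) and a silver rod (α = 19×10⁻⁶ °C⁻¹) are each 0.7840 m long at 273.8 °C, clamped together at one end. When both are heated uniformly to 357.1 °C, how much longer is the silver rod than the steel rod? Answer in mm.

0.457 mm

ΔT = 83.3 K
steel: ΔL = 12×10⁻⁶ × 0.7840 m × 83.3 = 7.8369×10⁻⁴ m = 0.78369 mm
silver: ΔL = 19×10⁻⁶ × 0.7840 m × 83.3 = 1.2408×10⁻³ m = 1.2408 mm
difference = 1.2408 − 0.78369 = 0.45711 mm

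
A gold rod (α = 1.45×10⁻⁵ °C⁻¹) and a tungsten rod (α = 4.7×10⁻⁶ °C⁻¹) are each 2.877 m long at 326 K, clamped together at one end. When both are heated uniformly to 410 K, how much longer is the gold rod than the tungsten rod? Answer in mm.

2.37 mm

ΔT = 84 K
gold: ΔL = 1.45×10⁻⁵ × 2.877 m × 84 = 3.5042×10⁻³ m = 3.5042 mm
tungsten: ΔL = 4.7×10⁻⁶ × 2.877 m × 84 = 1.1358×10⁻³ m = 1.1358 mm
difference = 3.5042 − 1.1358 = 2.3684 mm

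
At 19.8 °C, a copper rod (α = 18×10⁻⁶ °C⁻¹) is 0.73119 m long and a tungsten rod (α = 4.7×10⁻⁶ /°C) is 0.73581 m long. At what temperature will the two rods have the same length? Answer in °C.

Equal length when α₁L₁ΔT − α₂L₂ΔT = L₂ − L₁ = 4.62×10⁻³ m
α₁L₁ = 1.316142×10⁻⁵, α₂L₂ = 3.458307×10⁻⁶ → Δ(αL) = 9.703113×10⁻⁶ m/K
ΔT = 4.62×10⁻³ / 9.703113×10⁻⁶ = 476.136 K, so T = 19.8 + 476.136 = 495.936 °C

T = 495.9 °C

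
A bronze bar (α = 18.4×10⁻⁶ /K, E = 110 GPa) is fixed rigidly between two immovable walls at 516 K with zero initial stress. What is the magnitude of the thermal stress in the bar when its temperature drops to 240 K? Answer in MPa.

Fully constrained: the free strain ε = αΔT is blocked, so σ = Eε = EαΔT.
|ΔT| = 276 K
σ = 110×10⁹ × 18.4×10⁻⁶ × 276 = 5.59×10⁸ Pa

σ = 559 MPa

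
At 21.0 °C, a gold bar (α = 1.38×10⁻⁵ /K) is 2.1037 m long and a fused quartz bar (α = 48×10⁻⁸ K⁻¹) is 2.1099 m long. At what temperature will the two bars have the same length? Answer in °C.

L₁(1 + α₁ΔT) = L₂(1 + α₂ΔT) ⇒ ΔT = (L₂ − L₁)/(α₁L₁ − α₂L₂)
L₂ − L₁ = 2.1099 − 2.1037 = 6.20×10⁻³ m
α₁L₁ − α₂L₂ = 1.38×10⁻⁵×2.1037 − 48×10⁻⁸×2.1099 = 2.8018308×10⁻⁵ m/K
ΔT = 6.20×10⁻³ / 2.8018308×10⁻⁵ = 221.284 K
T = 21.0 + 221.284 = 242.284 °C

T = 242.3 °C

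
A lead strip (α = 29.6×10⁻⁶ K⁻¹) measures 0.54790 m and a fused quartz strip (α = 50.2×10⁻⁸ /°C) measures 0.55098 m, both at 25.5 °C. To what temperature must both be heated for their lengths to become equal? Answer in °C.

T = 218.7 °C

L₁(1 + α₁ΔT) = L₂(1 + α₂ΔT) ⇒ ΔT = (L₂ − L₁)/(α₁L₁ − α₂L₂)
L₂ − L₁ = 0.55098 − 0.54790 = 3.08×10⁻³ m
α₁L₁ − α₂L₂ = 29.6×10⁻⁶×0.54790 − 50.2×10⁻⁸×0.55098 = 1.594124804×10⁻⁵ m/K
ΔT = 3.08×10⁻³ / 1.594124804×10⁻⁵ = 193.209 K
T = 25.5 + 193.209 = 218.709 °C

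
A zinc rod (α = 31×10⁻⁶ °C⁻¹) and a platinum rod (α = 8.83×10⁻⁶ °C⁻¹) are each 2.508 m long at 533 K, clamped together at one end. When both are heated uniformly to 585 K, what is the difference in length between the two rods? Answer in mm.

ΔT = 52 K
zinc: ΔL = 31×10⁻⁶ × 2.508 m × 52 = 4.0429×10⁻³ m = 4.0429 mm
platinum: ΔL = 8.83×10⁻⁶ × 2.508 m × 52 = 1.1516×10⁻³ m = 1.1516 mm
difference = 4.0429 − 1.1516 = 2.8913 mm

2.89 mm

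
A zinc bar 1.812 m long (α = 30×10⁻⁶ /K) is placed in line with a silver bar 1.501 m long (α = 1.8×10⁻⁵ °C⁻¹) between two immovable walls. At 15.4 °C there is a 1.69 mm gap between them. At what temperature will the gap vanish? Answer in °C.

Gap closes when ΔL₁ + ΔL₂ = 1.69 mm = 1.69×10⁻³ m
(α₁L₁ + α₂L₂)ΔT = g
α₁L₁ + α₂L₂ = 30×10⁻⁶×1.812 + 1.8×10⁻⁵×1.501 = 8.1378×10⁻⁵ m/K
ΔT = 1.69×10⁻³ / 8.1378×10⁻⁵ = 20.767 K
T = 15.4 + 20.767 = 36.167 °C

T = 36.2 °C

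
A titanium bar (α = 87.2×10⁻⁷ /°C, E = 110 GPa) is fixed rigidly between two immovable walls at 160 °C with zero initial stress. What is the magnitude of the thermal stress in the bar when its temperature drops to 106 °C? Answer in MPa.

Fully constrained: the free strain ε = αΔT is blocked, so σ = Eε = EαΔT.
|ΔT| = 54 K
σ = 110×10⁹ × 87.2×10⁻⁷ × 54 = 5.18×10⁷ Pa

σ = 51.8 MPa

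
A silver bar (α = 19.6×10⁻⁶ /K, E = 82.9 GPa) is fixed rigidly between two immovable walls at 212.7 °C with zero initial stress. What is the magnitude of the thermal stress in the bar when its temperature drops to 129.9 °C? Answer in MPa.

Fully constrained: the free strain ε = αΔT is blocked, so σ = Eε = EαΔT.
|ΔT| = 82.8 K
σ = 82.9×10⁹ × 19.6×10⁻⁶ × 82.8 = 1.35×10⁸ Pa

σ = 135 MPa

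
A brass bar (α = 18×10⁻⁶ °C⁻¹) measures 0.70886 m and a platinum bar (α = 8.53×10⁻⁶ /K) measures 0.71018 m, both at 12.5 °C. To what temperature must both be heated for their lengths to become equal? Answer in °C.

T = 209.5 °C

L₁(1 + α₁ΔT) = L₂(1 + α₂ΔT) ⇒ ΔT = (L₂ − L₁)/(α₁L₁ − α₂L₂)
L₂ − L₁ = 0.71018 − 0.70886 = 1.32×10⁻³ m
α₁L₁ − α₂L₂ = 18×10⁻⁶×0.70886 − 8.53×10⁻⁶×0.71018 = 6.7016446×10⁻⁶ m/K
ΔT = 1.32×10⁻³ / 6.7016446×10⁻⁶ = 196.967 K
T = 12.5 + 196.967 = 209.467 °C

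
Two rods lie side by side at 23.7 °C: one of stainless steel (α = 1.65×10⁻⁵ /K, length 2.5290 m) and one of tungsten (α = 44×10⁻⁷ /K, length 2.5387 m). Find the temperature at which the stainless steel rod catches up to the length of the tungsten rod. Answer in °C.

L₁(1 + α₁ΔT) = L₂(1 + α₂ΔT) ⇒ ΔT = (L₂ − L₁)/(α₁L₁ − α₂L₂)
L₂ − L₁ = 2.5387 − 2.5290 = 9.70×10⁻³ m
α₁L₁ − α₂L₂ = 1.65×10⁻⁵×2.5290 − 44×10⁻⁷×2.5387 = 3.055822×10⁻⁵ m/K
ΔT = 9.70×10⁻³ / 3.055822×10⁻⁵ = 317.427 K
T = 23.7 + 317.427 = 341.127 °C

T = 341.1 °C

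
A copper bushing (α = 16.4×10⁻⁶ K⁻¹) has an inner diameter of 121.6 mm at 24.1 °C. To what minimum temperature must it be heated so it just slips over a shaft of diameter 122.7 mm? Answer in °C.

Required Δd = 122.7 − 121.6 = 1.1 mm
Δd = αd₀ΔT ⇒ ΔT = Δd/(αd₀) = 1.1 / (16.4×10⁻⁶ × 121.6) = 551.59 K
T_min = 24.1 + 551.59 = 575.69 °C

T = 576 °C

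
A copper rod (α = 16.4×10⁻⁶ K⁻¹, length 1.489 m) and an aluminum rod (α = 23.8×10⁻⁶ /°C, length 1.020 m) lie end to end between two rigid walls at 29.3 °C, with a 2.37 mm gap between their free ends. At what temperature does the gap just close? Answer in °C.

T = 78.0 °C

α₁L₁ = 2.44196×10⁻⁵ m/K, α₂L₂ = 2.4276×10⁻⁵ m/K → total 4.86956×10⁻⁵ m/K
ΔT = g/(α₁L₁+α₂L₂) = 2.37×10⁻³ / 4.86956×10⁻⁵ = 48.670 K
T = 29.3 + 48.670 = 77.970 °C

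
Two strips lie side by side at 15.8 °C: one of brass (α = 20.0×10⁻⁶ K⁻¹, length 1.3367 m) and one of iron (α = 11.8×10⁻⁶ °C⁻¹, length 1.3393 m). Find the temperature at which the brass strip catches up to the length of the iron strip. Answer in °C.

Equal length when α₁L₁ΔT − α₂L₂ΔT = L₂ − L₁ = 2.60×10⁻³ m
α₁L₁ = 2.6734×10⁻⁵, α₂L₂ = 1.580374×10⁻⁵ → Δ(αL) = 1.093026×10⁻⁵ m/K
ΔT = 2.60×10⁻³ / 1.093026×10⁻⁵ = 237.872 K, so T = 15.8 + 237.872 = 253.672 °C

T = 253.7 °C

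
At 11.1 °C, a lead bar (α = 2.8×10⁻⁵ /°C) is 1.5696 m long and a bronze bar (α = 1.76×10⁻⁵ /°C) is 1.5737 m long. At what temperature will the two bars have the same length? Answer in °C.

L₁(1 + α₁ΔT) = L₂(1 + α₂ΔT) ⇒ ΔT = (L₂ − L₁)/(α₁L₁ − α₂L₂)
L₂ − L₁ = 1.5737 − 1.5696 = 4.10×10⁻³ m
α₁L₁ − α₂L₂ = 2.8×10⁻⁵×1.5696 − 1.76×10⁻⁵×1.5737 = 1.625168×10⁻⁵ m/K
ΔT = 4.10×10⁻³ / 1.625168×10⁻⁵ = 252.282 K
T = 11.1 + 252.282 = 263.382 °C

T = 263.4 °C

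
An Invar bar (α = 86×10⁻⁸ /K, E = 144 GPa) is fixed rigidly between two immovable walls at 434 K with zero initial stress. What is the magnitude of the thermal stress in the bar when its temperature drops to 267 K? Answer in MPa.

Fully constrained: the free strain ε = αΔT is blocked, so σ = Eε = EαΔT.
|ΔT| = 167 K
σ = 144×10⁹ × 86×10⁻⁸ × 167 = 2.07×10⁷ Pa

σ = 20.7 MPa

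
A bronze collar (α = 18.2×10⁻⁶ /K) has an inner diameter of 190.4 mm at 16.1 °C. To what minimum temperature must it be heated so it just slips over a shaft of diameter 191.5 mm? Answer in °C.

Required Δd = 191.5 − 190.4 = 1.1 mm
Δd = αd₀ΔT ⇒ ΔT = Δd/(αd₀) = 1.1 / (18.2×10⁻⁶ × 190.4) = 317.43 K
T_min = 16.1 + 317.43 = 333.53 °C

T = 334 °C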